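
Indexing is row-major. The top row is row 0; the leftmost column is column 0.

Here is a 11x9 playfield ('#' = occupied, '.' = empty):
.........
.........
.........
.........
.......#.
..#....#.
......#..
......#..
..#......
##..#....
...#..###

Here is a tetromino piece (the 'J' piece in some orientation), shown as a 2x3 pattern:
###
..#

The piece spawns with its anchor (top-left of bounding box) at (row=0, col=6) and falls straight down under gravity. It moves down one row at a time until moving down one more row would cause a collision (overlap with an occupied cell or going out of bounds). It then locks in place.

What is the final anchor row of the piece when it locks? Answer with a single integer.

Spawn at (row=0, col=6). Try each row:
  row 0: fits
  row 1: fits
  row 2: fits
  row 3: fits
  row 4: blocked -> lock at row 3

Answer: 3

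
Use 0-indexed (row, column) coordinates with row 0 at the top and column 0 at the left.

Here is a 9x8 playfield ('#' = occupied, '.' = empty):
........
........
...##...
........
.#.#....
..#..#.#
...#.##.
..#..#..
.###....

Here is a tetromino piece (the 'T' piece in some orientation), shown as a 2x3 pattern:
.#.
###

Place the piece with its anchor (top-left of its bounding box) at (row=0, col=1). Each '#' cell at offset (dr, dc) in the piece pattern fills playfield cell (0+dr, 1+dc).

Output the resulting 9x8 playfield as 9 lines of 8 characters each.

Answer: ..#.....
.###....
...##...
........
.#.#....
..#..#.#
...#.##.
..#..#..
.###....

Derivation:
Fill (0+0,1+1) = (0,2)
Fill (0+1,1+0) = (1,1)
Fill (0+1,1+1) = (1,2)
Fill (0+1,1+2) = (1,3)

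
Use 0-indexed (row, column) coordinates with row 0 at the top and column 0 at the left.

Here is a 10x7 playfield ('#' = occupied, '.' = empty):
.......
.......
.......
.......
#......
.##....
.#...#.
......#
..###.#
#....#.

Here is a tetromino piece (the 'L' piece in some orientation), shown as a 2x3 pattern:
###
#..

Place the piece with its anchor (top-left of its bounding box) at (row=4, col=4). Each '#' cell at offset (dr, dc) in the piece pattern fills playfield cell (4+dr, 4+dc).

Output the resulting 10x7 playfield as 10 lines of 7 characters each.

Answer: .......
.......
.......
.......
#...###
.##.#..
.#...#.
......#
..###.#
#....#.

Derivation:
Fill (4+0,4+0) = (4,4)
Fill (4+0,4+1) = (4,5)
Fill (4+0,4+2) = (4,6)
Fill (4+1,4+0) = (5,4)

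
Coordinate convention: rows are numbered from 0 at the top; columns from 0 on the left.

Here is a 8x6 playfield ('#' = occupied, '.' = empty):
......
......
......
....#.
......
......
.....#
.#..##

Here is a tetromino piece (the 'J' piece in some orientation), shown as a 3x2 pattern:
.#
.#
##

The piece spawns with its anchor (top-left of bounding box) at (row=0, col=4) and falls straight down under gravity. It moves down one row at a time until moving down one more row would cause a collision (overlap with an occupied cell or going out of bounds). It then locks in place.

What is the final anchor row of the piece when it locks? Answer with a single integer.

Answer: 0

Derivation:
Spawn at (row=0, col=4). Try each row:
  row 0: fits
  row 1: blocked -> lock at row 0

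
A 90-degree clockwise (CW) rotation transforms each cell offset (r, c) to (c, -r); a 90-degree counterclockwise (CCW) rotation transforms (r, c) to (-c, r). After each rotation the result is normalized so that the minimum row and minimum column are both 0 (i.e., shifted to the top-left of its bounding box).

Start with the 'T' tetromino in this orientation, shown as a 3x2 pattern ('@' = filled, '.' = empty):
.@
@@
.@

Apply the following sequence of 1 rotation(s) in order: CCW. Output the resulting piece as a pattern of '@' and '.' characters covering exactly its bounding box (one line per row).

Start:
.@
@@
.@
After rotation 1 (CCW):
@@@
.@.

Answer: @@@
.@.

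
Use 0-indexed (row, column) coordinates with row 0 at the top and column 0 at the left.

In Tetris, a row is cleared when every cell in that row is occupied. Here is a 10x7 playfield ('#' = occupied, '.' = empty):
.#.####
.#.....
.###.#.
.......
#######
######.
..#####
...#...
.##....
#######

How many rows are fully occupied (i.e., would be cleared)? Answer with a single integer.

Check each row:
  row 0: 2 empty cells -> not full
  row 1: 6 empty cells -> not full
  row 2: 3 empty cells -> not full
  row 3: 7 empty cells -> not full
  row 4: 0 empty cells -> FULL (clear)
  row 5: 1 empty cell -> not full
  row 6: 2 empty cells -> not full
  row 7: 6 empty cells -> not full
  row 8: 5 empty cells -> not full
  row 9: 0 empty cells -> FULL (clear)
Total rows cleared: 2

Answer: 2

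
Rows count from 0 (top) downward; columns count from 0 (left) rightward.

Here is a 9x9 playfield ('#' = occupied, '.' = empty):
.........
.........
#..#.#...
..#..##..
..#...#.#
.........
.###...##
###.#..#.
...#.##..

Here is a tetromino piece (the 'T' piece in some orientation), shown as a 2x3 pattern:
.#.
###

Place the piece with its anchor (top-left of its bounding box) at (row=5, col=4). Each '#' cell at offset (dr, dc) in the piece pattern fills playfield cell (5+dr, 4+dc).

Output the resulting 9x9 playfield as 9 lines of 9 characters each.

Fill (5+0,4+1) = (5,5)
Fill (5+1,4+0) = (6,4)
Fill (5+1,4+1) = (6,5)
Fill (5+1,4+2) = (6,6)

Answer: .........
.........
#..#.#...
..#..##..
..#...#.#
.....#...
.########
###.#..#.
...#.##..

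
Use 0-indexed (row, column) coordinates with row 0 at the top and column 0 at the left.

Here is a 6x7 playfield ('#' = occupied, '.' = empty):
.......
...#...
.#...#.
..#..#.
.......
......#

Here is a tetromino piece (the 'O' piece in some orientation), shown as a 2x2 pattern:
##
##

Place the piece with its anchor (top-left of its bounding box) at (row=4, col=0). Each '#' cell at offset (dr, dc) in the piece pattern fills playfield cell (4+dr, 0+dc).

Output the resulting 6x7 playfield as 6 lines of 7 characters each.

Answer: .......
...#...
.#...#.
..#..#.
##.....
##....#

Derivation:
Fill (4+0,0+0) = (4,0)
Fill (4+0,0+1) = (4,1)
Fill (4+1,0+0) = (5,0)
Fill (4+1,0+1) = (5,1)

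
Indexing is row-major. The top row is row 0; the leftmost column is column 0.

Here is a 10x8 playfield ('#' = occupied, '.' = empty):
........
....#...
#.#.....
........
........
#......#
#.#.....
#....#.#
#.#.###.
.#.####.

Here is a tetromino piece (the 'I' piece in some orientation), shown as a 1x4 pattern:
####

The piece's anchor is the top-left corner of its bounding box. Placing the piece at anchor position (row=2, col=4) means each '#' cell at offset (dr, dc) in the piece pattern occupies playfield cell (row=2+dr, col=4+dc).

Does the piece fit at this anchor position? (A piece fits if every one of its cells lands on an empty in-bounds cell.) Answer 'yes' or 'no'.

Check each piece cell at anchor (2, 4):
  offset (0,0) -> (2,4): empty -> OK
  offset (0,1) -> (2,5): empty -> OK
  offset (0,2) -> (2,6): empty -> OK
  offset (0,3) -> (2,7): empty -> OK
All cells valid: yes

Answer: yes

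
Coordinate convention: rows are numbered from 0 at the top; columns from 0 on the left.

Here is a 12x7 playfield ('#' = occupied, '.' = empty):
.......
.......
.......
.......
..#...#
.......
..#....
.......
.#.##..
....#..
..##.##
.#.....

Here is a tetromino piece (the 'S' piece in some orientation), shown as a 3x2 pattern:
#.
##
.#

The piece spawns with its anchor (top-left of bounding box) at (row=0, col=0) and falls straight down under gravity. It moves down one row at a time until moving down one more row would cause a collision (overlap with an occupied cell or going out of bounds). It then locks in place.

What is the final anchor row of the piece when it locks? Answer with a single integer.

Answer: 5

Derivation:
Spawn at (row=0, col=0). Try each row:
  row 0: fits
  row 1: fits
  row 2: fits
  row 3: fits
  row 4: fits
  row 5: fits
  row 6: blocked -> lock at row 5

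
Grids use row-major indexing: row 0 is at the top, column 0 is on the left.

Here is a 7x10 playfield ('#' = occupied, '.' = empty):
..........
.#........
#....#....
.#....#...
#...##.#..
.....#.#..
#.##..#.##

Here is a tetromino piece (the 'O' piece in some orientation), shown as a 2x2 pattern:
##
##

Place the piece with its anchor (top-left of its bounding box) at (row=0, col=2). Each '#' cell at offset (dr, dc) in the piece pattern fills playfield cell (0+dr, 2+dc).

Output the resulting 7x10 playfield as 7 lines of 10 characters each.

Answer: ..##......
.###......
#....#....
.#....#...
#...##.#..
.....#.#..
#.##..#.##

Derivation:
Fill (0+0,2+0) = (0,2)
Fill (0+0,2+1) = (0,3)
Fill (0+1,2+0) = (1,2)
Fill (0+1,2+1) = (1,3)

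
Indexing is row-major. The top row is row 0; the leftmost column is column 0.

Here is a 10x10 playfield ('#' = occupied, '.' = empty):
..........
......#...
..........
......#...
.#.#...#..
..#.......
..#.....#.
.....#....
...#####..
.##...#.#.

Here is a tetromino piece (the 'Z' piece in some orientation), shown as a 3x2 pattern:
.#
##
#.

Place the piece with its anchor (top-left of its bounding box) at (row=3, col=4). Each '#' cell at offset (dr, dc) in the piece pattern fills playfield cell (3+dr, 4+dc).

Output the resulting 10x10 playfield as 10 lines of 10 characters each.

Answer: ..........
......#...
..........
.....##...
.#.###.#..
..#.#.....
..#.....#.
.....#....
...#####..
.##...#.#.

Derivation:
Fill (3+0,4+1) = (3,5)
Fill (3+1,4+0) = (4,4)
Fill (3+1,4+1) = (4,5)
Fill (3+2,4+0) = (5,4)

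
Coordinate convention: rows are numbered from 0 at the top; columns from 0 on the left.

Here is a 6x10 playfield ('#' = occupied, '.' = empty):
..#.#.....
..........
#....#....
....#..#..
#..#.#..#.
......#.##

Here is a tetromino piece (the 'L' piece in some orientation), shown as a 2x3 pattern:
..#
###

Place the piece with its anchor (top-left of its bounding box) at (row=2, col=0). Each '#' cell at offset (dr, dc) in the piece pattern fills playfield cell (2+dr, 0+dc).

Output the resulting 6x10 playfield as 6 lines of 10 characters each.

Answer: ..#.#.....
..........
#.#..#....
###.#..#..
#..#.#..#.
......#.##

Derivation:
Fill (2+0,0+2) = (2,2)
Fill (2+1,0+0) = (3,0)
Fill (2+1,0+1) = (3,1)
Fill (2+1,0+2) = (3,2)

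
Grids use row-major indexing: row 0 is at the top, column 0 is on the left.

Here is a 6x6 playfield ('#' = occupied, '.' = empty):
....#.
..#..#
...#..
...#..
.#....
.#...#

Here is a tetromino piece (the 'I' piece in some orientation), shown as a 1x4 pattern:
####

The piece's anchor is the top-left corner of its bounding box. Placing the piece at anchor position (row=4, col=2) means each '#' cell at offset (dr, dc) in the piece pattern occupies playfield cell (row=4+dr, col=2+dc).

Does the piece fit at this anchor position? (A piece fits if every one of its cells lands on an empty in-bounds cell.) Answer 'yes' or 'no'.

Answer: yes

Derivation:
Check each piece cell at anchor (4, 2):
  offset (0,0) -> (4,2): empty -> OK
  offset (0,1) -> (4,3): empty -> OK
  offset (0,2) -> (4,4): empty -> OK
  offset (0,3) -> (4,5): empty -> OK
All cells valid: yes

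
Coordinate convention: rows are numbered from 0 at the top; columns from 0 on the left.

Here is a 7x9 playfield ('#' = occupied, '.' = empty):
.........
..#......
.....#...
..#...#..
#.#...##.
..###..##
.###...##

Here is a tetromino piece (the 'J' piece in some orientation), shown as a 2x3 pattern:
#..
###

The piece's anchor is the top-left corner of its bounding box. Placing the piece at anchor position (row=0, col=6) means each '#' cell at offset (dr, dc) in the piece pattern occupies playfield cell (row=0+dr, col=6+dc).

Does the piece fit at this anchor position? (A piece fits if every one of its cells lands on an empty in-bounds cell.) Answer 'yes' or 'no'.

Check each piece cell at anchor (0, 6):
  offset (0,0) -> (0,6): empty -> OK
  offset (1,0) -> (1,6): empty -> OK
  offset (1,1) -> (1,7): empty -> OK
  offset (1,2) -> (1,8): empty -> OK
All cells valid: yes

Answer: yes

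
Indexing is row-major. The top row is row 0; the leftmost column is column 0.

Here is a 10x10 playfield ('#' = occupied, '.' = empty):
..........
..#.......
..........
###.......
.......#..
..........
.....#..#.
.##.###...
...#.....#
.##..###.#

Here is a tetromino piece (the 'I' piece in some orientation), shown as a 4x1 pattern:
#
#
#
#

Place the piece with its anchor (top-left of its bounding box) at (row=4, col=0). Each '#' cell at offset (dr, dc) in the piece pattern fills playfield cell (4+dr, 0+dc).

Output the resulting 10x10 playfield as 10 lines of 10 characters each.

Answer: ..........
..#.......
..........
###.......
#......#..
#.........
#....#..#.
###.###...
...#.....#
.##..###.#

Derivation:
Fill (4+0,0+0) = (4,0)
Fill (4+1,0+0) = (5,0)
Fill (4+2,0+0) = (6,0)
Fill (4+3,0+0) = (7,0)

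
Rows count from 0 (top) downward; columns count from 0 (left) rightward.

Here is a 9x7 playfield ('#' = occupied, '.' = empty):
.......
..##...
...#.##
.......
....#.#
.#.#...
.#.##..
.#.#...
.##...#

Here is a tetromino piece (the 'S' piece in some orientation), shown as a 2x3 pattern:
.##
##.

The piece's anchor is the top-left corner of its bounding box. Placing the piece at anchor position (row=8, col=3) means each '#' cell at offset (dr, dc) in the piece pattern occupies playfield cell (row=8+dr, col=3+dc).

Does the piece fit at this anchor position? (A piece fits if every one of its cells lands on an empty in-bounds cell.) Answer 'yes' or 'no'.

Answer: no

Derivation:
Check each piece cell at anchor (8, 3):
  offset (0,1) -> (8,4): empty -> OK
  offset (0,2) -> (8,5): empty -> OK
  offset (1,0) -> (9,3): out of bounds -> FAIL
  offset (1,1) -> (9,4): out of bounds -> FAIL
All cells valid: no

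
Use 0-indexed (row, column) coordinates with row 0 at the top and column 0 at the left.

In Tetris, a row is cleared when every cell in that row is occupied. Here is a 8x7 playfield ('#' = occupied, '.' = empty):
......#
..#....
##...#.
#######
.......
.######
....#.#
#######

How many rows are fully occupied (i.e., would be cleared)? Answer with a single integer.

Answer: 2

Derivation:
Check each row:
  row 0: 6 empty cells -> not full
  row 1: 6 empty cells -> not full
  row 2: 4 empty cells -> not full
  row 3: 0 empty cells -> FULL (clear)
  row 4: 7 empty cells -> not full
  row 5: 1 empty cell -> not full
  row 6: 5 empty cells -> not full
  row 7: 0 empty cells -> FULL (clear)
Total rows cleared: 2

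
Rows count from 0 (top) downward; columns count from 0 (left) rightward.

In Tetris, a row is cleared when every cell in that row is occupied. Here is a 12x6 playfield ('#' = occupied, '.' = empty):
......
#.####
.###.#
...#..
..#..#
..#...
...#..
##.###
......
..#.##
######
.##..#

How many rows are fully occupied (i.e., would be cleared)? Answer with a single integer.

Check each row:
  row 0: 6 empty cells -> not full
  row 1: 1 empty cell -> not full
  row 2: 2 empty cells -> not full
  row 3: 5 empty cells -> not full
  row 4: 4 empty cells -> not full
  row 5: 5 empty cells -> not full
  row 6: 5 empty cells -> not full
  row 7: 1 empty cell -> not full
  row 8: 6 empty cells -> not full
  row 9: 3 empty cells -> not full
  row 10: 0 empty cells -> FULL (clear)
  row 11: 3 empty cells -> not full
Total rows cleared: 1

Answer: 1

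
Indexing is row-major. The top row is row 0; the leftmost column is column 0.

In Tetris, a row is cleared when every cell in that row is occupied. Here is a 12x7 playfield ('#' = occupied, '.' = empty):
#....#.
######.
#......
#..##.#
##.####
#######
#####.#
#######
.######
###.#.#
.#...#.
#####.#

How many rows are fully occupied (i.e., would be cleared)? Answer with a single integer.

Check each row:
  row 0: 5 empty cells -> not full
  row 1: 1 empty cell -> not full
  row 2: 6 empty cells -> not full
  row 3: 3 empty cells -> not full
  row 4: 1 empty cell -> not full
  row 5: 0 empty cells -> FULL (clear)
  row 6: 1 empty cell -> not full
  row 7: 0 empty cells -> FULL (clear)
  row 8: 1 empty cell -> not full
  row 9: 2 empty cells -> not full
  row 10: 5 empty cells -> not full
  row 11: 1 empty cell -> not full
Total rows cleared: 2

Answer: 2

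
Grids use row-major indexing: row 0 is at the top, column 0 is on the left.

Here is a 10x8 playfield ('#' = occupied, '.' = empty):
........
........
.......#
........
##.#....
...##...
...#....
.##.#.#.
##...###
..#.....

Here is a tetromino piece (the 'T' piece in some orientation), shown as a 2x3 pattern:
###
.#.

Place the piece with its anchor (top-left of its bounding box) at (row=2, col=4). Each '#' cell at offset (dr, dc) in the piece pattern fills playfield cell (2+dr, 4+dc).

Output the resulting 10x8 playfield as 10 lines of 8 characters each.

Answer: ........
........
....####
.....#..
##.#....
...##...
...#....
.##.#.#.
##...###
..#.....

Derivation:
Fill (2+0,4+0) = (2,4)
Fill (2+0,4+1) = (2,5)
Fill (2+0,4+2) = (2,6)
Fill (2+1,4+1) = (3,5)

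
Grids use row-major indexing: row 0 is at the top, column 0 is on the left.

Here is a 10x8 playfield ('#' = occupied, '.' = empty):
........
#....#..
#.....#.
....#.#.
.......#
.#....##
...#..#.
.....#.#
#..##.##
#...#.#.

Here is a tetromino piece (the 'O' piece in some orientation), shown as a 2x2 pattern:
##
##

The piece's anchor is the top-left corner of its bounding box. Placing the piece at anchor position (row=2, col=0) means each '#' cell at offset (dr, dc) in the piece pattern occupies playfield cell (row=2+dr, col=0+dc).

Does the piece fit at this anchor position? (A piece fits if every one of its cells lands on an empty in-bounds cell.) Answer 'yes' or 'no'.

Answer: no

Derivation:
Check each piece cell at anchor (2, 0):
  offset (0,0) -> (2,0): occupied ('#') -> FAIL
  offset (0,1) -> (2,1): empty -> OK
  offset (1,0) -> (3,0): empty -> OK
  offset (1,1) -> (3,1): empty -> OK
All cells valid: no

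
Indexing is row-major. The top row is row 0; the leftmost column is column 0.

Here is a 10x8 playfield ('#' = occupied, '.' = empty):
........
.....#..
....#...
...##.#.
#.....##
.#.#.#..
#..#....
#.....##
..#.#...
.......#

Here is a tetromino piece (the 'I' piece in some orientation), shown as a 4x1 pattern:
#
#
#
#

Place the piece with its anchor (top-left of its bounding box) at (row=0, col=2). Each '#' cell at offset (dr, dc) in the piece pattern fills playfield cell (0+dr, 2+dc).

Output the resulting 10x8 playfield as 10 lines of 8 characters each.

Answer: ..#.....
..#..#..
..#.#...
..###.#.
#.....##
.#.#.#..
#..#....
#.....##
..#.#...
.......#

Derivation:
Fill (0+0,2+0) = (0,2)
Fill (0+1,2+0) = (1,2)
Fill (0+2,2+0) = (2,2)
Fill (0+3,2+0) = (3,2)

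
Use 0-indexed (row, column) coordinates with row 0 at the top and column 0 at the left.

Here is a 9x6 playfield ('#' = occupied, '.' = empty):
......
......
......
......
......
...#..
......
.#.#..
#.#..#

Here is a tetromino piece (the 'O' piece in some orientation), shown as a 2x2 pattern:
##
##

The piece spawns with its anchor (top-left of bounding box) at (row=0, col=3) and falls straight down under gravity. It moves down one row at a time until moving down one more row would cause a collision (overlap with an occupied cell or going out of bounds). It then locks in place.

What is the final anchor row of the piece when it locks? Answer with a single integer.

Answer: 3

Derivation:
Spawn at (row=0, col=3). Try each row:
  row 0: fits
  row 1: fits
  row 2: fits
  row 3: fits
  row 4: blocked -> lock at row 3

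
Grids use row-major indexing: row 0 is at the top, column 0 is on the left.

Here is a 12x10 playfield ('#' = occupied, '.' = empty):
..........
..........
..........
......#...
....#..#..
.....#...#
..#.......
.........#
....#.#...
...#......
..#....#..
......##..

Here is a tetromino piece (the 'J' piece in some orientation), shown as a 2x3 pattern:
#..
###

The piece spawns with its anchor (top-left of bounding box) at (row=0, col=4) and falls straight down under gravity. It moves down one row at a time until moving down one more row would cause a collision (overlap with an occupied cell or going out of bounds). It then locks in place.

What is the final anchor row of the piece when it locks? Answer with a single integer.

Answer: 1

Derivation:
Spawn at (row=0, col=4). Try each row:
  row 0: fits
  row 1: fits
  row 2: blocked -> lock at row 1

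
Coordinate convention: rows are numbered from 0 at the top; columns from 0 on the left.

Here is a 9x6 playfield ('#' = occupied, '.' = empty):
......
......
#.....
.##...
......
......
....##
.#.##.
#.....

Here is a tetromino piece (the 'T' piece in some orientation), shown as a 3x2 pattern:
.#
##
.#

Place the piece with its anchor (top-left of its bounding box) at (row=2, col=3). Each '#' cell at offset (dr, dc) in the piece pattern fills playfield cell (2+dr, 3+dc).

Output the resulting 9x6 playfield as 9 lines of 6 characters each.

Answer: ......
......
#...#.
.####.
....#.
......
....##
.#.##.
#.....

Derivation:
Fill (2+0,3+1) = (2,4)
Fill (2+1,3+0) = (3,3)
Fill (2+1,3+1) = (3,4)
Fill (2+2,3+1) = (4,4)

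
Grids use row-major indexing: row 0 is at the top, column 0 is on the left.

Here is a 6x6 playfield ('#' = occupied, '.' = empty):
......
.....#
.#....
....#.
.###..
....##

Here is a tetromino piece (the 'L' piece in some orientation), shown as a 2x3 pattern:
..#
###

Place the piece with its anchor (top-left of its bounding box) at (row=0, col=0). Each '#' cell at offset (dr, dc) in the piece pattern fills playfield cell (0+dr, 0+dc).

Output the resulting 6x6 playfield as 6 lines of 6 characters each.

Answer: ..#...
###..#
.#....
....#.
.###..
....##

Derivation:
Fill (0+0,0+2) = (0,2)
Fill (0+1,0+0) = (1,0)
Fill (0+1,0+1) = (1,1)
Fill (0+1,0+2) = (1,2)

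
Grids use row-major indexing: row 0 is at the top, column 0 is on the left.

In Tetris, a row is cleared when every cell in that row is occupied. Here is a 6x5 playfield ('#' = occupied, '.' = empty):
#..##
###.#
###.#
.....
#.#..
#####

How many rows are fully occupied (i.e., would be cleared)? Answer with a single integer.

Answer: 1

Derivation:
Check each row:
  row 0: 2 empty cells -> not full
  row 1: 1 empty cell -> not full
  row 2: 1 empty cell -> not full
  row 3: 5 empty cells -> not full
  row 4: 3 empty cells -> not full
  row 5: 0 empty cells -> FULL (clear)
Total rows cleared: 1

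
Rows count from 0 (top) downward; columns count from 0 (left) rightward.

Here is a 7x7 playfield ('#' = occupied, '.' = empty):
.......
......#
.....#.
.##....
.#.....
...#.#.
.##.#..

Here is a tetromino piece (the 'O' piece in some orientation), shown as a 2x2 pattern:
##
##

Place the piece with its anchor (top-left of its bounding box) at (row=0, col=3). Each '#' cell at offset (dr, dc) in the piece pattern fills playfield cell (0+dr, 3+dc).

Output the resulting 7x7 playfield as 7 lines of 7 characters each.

Fill (0+0,3+0) = (0,3)
Fill (0+0,3+1) = (0,4)
Fill (0+1,3+0) = (1,3)
Fill (0+1,3+1) = (1,4)

Answer: ...##..
...##.#
.....#.
.##....
.#.....
...#.#.
.##.#..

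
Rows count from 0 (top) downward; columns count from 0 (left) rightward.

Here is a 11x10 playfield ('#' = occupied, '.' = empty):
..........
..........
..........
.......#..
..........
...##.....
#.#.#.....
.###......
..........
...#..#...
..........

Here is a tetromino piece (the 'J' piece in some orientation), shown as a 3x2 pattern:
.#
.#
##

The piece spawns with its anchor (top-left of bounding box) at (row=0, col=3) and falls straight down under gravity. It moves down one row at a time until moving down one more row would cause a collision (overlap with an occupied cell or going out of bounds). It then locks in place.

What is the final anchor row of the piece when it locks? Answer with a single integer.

Answer: 2

Derivation:
Spawn at (row=0, col=3). Try each row:
  row 0: fits
  row 1: fits
  row 2: fits
  row 3: blocked -> lock at row 2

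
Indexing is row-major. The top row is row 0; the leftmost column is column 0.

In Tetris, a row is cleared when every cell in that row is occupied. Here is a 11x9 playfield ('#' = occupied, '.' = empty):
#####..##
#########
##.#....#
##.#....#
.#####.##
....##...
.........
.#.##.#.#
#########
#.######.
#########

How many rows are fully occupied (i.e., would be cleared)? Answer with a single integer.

Answer: 3

Derivation:
Check each row:
  row 0: 2 empty cells -> not full
  row 1: 0 empty cells -> FULL (clear)
  row 2: 5 empty cells -> not full
  row 3: 5 empty cells -> not full
  row 4: 2 empty cells -> not full
  row 5: 7 empty cells -> not full
  row 6: 9 empty cells -> not full
  row 7: 4 empty cells -> not full
  row 8: 0 empty cells -> FULL (clear)
  row 9: 2 empty cells -> not full
  row 10: 0 empty cells -> FULL (clear)
Total rows cleared: 3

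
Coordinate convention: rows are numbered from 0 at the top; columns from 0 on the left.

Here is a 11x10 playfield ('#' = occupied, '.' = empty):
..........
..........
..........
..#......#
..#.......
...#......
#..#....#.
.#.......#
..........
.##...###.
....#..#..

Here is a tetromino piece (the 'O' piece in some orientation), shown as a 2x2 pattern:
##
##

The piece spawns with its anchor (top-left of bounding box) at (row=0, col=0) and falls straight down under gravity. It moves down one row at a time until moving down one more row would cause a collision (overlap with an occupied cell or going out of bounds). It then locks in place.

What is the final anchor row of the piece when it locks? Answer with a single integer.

Answer: 4

Derivation:
Spawn at (row=0, col=0). Try each row:
  row 0: fits
  row 1: fits
  row 2: fits
  row 3: fits
  row 4: fits
  row 5: blocked -> lock at row 4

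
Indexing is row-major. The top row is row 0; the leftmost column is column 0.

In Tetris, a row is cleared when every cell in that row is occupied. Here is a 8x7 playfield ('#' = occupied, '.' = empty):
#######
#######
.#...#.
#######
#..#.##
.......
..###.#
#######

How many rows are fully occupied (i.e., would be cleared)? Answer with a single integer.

Answer: 4

Derivation:
Check each row:
  row 0: 0 empty cells -> FULL (clear)
  row 1: 0 empty cells -> FULL (clear)
  row 2: 5 empty cells -> not full
  row 3: 0 empty cells -> FULL (clear)
  row 4: 3 empty cells -> not full
  row 5: 7 empty cells -> not full
  row 6: 3 empty cells -> not full
  row 7: 0 empty cells -> FULL (clear)
Total rows cleared: 4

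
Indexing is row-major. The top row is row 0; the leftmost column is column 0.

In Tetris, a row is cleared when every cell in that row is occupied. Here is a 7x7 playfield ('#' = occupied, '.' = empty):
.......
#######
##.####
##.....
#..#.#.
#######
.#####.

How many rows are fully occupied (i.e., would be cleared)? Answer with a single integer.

Check each row:
  row 0: 7 empty cells -> not full
  row 1: 0 empty cells -> FULL (clear)
  row 2: 1 empty cell -> not full
  row 3: 5 empty cells -> not full
  row 4: 4 empty cells -> not full
  row 5: 0 empty cells -> FULL (clear)
  row 6: 2 empty cells -> not full
Total rows cleared: 2

Answer: 2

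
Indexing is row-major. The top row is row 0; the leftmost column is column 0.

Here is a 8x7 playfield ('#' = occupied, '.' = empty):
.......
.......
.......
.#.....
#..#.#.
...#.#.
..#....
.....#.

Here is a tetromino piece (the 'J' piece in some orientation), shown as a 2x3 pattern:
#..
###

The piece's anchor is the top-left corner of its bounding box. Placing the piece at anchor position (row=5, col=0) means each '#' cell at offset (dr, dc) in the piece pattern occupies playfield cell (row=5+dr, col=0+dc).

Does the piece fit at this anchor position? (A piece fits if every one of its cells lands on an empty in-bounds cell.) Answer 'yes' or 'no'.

Answer: no

Derivation:
Check each piece cell at anchor (5, 0):
  offset (0,0) -> (5,0): empty -> OK
  offset (1,0) -> (6,0): empty -> OK
  offset (1,1) -> (6,1): empty -> OK
  offset (1,2) -> (6,2): occupied ('#') -> FAIL
All cells valid: no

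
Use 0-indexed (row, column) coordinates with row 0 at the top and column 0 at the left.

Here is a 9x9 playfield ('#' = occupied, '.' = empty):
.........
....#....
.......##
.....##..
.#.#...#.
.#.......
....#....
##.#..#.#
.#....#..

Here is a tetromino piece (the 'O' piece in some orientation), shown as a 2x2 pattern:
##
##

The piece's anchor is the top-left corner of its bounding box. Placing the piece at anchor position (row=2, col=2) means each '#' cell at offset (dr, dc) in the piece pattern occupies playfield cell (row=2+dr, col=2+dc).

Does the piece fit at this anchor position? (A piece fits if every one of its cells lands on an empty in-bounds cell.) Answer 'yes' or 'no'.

Check each piece cell at anchor (2, 2):
  offset (0,0) -> (2,2): empty -> OK
  offset (0,1) -> (2,3): empty -> OK
  offset (1,0) -> (3,2): empty -> OK
  offset (1,1) -> (3,3): empty -> OK
All cells valid: yes

Answer: yes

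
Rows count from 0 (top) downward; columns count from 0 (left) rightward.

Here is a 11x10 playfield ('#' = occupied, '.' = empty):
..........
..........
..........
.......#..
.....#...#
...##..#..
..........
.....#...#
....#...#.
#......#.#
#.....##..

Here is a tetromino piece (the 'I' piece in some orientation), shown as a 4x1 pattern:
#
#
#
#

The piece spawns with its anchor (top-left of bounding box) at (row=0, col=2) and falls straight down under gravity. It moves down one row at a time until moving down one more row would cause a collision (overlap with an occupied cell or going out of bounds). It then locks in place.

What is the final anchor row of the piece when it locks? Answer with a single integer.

Answer: 7

Derivation:
Spawn at (row=0, col=2). Try each row:
  row 0: fits
  row 1: fits
  row 2: fits
  row 3: fits
  row 4: fits
  row 5: fits
  row 6: fits
  row 7: fits
  row 8: blocked -> lock at row 7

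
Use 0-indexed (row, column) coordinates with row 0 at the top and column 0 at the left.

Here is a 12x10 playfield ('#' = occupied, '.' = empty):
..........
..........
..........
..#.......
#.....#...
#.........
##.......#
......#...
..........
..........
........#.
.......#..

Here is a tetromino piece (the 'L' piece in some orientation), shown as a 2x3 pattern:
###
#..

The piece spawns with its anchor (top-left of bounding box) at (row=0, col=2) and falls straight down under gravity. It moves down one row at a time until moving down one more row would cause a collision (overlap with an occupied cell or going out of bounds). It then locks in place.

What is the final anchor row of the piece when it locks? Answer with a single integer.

Spawn at (row=0, col=2). Try each row:
  row 0: fits
  row 1: fits
  row 2: blocked -> lock at row 1

Answer: 1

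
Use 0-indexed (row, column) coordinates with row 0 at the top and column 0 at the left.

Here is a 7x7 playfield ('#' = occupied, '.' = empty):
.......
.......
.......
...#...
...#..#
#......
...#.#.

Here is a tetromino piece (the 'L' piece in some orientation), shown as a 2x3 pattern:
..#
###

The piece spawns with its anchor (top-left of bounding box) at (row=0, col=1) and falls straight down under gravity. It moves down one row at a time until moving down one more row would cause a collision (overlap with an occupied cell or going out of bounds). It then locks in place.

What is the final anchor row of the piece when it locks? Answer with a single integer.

Answer: 1

Derivation:
Spawn at (row=0, col=1). Try each row:
  row 0: fits
  row 1: fits
  row 2: blocked -> lock at row 1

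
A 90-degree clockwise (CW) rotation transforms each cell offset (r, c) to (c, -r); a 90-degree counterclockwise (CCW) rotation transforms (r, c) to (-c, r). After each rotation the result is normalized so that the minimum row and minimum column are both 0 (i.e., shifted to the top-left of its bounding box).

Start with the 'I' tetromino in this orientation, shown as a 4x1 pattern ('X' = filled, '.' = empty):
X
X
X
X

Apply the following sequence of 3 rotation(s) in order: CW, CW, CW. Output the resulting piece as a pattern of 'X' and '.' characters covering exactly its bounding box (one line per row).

Answer: XXXX

Derivation:
Start:
X
X
X
X
After rotation 1 (CW):
XXXX
After rotation 2 (CW):
X
X
X
X
After rotation 3 (CW):
XXXX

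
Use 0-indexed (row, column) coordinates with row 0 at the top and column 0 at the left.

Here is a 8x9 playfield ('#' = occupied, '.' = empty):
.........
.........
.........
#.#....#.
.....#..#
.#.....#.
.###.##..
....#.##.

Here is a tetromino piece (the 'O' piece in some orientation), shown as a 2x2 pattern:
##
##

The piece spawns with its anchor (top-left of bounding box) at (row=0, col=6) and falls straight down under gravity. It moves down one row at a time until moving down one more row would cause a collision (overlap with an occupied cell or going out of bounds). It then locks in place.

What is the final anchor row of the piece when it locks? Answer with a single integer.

Answer: 1

Derivation:
Spawn at (row=0, col=6). Try each row:
  row 0: fits
  row 1: fits
  row 2: blocked -> lock at row 1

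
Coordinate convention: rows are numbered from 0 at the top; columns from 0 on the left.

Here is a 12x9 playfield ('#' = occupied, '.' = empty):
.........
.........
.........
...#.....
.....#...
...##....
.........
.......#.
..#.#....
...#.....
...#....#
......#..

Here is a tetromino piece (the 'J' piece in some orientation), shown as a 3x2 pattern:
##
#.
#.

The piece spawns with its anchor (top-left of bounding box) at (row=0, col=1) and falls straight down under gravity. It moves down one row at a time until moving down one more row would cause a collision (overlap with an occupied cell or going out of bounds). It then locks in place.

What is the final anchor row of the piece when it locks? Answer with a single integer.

Answer: 7

Derivation:
Spawn at (row=0, col=1). Try each row:
  row 0: fits
  row 1: fits
  row 2: fits
  row 3: fits
  row 4: fits
  row 5: fits
  row 6: fits
  row 7: fits
  row 8: blocked -> lock at row 7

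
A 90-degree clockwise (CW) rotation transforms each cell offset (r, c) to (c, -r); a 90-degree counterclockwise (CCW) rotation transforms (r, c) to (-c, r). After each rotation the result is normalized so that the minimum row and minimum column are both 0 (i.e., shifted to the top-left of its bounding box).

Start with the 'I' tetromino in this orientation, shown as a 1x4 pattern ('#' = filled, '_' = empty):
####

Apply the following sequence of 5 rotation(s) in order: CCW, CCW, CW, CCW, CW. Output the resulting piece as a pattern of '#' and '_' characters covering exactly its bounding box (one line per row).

Answer: #
#
#
#

Derivation:
Start:
####
After rotation 1 (CCW):
#
#
#
#
After rotation 2 (CCW):
####
After rotation 3 (CW):
#
#
#
#
After rotation 4 (CCW):
####
After rotation 5 (CW):
#
#
#
#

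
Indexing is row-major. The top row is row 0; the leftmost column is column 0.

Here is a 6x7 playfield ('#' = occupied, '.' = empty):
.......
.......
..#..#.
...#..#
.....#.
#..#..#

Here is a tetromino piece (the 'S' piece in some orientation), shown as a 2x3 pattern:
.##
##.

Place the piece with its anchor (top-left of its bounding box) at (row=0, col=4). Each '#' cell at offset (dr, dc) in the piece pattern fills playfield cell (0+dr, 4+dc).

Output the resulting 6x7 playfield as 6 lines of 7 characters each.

Answer: .....##
....##.
..#..#.
...#..#
.....#.
#..#..#

Derivation:
Fill (0+0,4+1) = (0,5)
Fill (0+0,4+2) = (0,6)
Fill (0+1,4+0) = (1,4)
Fill (0+1,4+1) = (1,5)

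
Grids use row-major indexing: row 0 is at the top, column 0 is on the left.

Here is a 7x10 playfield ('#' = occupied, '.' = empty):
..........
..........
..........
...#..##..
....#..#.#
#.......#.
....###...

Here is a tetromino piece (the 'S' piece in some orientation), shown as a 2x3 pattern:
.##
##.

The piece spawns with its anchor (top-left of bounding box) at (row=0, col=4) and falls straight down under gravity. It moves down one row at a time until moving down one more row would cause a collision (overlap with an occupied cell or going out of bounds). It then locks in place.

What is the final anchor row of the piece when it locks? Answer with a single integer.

Spawn at (row=0, col=4). Try each row:
  row 0: fits
  row 1: fits
  row 2: fits
  row 3: blocked -> lock at row 2

Answer: 2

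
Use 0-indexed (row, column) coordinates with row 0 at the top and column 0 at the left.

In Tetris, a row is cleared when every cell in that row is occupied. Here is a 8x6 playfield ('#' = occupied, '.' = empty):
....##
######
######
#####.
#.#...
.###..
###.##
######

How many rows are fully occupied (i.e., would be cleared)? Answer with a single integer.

Check each row:
  row 0: 4 empty cells -> not full
  row 1: 0 empty cells -> FULL (clear)
  row 2: 0 empty cells -> FULL (clear)
  row 3: 1 empty cell -> not full
  row 4: 4 empty cells -> not full
  row 5: 3 empty cells -> not full
  row 6: 1 empty cell -> not full
  row 7: 0 empty cells -> FULL (clear)
Total rows cleared: 3

Answer: 3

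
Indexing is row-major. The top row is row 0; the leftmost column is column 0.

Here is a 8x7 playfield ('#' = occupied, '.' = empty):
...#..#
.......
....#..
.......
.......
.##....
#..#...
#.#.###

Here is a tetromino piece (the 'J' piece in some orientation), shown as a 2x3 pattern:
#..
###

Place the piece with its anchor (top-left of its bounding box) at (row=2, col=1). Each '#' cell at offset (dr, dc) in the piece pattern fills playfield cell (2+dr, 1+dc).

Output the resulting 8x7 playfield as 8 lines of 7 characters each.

Fill (2+0,1+0) = (2,1)
Fill (2+1,1+0) = (3,1)
Fill (2+1,1+1) = (3,2)
Fill (2+1,1+2) = (3,3)

Answer: ...#..#
.......
.#..#..
.###...
.......
.##....
#..#...
#.#.###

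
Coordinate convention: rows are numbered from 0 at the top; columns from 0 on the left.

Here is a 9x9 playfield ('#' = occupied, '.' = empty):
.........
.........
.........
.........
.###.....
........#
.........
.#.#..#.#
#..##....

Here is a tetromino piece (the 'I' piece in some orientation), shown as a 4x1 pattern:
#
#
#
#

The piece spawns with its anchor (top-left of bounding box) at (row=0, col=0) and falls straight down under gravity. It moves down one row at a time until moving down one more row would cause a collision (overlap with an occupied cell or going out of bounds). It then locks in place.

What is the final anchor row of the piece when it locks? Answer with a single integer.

Spawn at (row=0, col=0). Try each row:
  row 0: fits
  row 1: fits
  row 2: fits
  row 3: fits
  row 4: fits
  row 5: blocked -> lock at row 4

Answer: 4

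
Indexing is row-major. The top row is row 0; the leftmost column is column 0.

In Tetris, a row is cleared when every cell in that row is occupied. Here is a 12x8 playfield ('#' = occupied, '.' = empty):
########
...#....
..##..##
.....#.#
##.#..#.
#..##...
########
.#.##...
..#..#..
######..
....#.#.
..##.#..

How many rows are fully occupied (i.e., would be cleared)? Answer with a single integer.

Answer: 2

Derivation:
Check each row:
  row 0: 0 empty cells -> FULL (clear)
  row 1: 7 empty cells -> not full
  row 2: 4 empty cells -> not full
  row 3: 6 empty cells -> not full
  row 4: 4 empty cells -> not full
  row 5: 5 empty cells -> not full
  row 6: 0 empty cells -> FULL (clear)
  row 7: 5 empty cells -> not full
  row 8: 6 empty cells -> not full
  row 9: 2 empty cells -> not full
  row 10: 6 empty cells -> not full
  row 11: 5 empty cells -> not full
Total rows cleared: 2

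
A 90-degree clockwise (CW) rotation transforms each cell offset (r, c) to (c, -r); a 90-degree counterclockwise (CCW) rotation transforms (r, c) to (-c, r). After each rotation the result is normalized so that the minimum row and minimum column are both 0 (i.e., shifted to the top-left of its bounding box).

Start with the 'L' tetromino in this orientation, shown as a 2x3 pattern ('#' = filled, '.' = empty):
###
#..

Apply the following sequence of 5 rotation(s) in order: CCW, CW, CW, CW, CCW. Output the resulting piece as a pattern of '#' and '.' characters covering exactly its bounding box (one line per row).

Answer: ##
.#
.#

Derivation:
Start:
###
#..
After rotation 1 (CCW):
#.
#.
##
After rotation 2 (CW):
###
#..
After rotation 3 (CW):
##
.#
.#
After rotation 4 (CW):
..#
###
After rotation 5 (CCW):
##
.#
.#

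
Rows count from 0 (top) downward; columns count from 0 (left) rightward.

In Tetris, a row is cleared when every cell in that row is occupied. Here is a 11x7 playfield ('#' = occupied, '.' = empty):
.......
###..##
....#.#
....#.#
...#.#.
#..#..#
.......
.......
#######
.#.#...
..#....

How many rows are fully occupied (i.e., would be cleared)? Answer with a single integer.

Answer: 1

Derivation:
Check each row:
  row 0: 7 empty cells -> not full
  row 1: 2 empty cells -> not full
  row 2: 5 empty cells -> not full
  row 3: 5 empty cells -> not full
  row 4: 5 empty cells -> not full
  row 5: 4 empty cells -> not full
  row 6: 7 empty cells -> not full
  row 7: 7 empty cells -> not full
  row 8: 0 empty cells -> FULL (clear)
  row 9: 5 empty cells -> not full
  row 10: 6 empty cells -> not full
Total rows cleared: 1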